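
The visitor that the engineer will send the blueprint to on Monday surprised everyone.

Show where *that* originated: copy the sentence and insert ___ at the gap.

The visitor that the engineer will send the blueprint to ___ on Monday surprised everyone.

The filler 'that' is interpreted as the object of the preposition 'to' (recipient of 'send'). The gap is right after 'to'.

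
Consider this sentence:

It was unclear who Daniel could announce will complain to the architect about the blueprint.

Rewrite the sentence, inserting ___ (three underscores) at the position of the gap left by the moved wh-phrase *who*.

It was unclear who Daniel could announce ___ will complain to the architect about the blueprint.

In situ: Daniel could announce who will complain to the architect about the blueprint.
'who' functions as the subject of the clause embedded under 'announce'. The gap is right after 'announce'.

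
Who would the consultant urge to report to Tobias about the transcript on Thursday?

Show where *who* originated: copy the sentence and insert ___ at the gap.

Who would the consultant urge ___ to report to Tobias about the transcript on Thursday?

Underlying clause: The consultant would urge who to report to Tobias about the transcript on Thursday.
'who' functions as the direct object of 'urge'. The gap is right after 'urge'.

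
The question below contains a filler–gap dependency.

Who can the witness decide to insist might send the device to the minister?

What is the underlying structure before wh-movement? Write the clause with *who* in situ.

'who' functions as the subject of the clause embedded under 'insist'. Wh-movement fronts it, leaving a gap right after 'insist':
Who can the witness decide to insist ___ might send the device to the minister?

The witness can decide to insist who might send the device to the minister.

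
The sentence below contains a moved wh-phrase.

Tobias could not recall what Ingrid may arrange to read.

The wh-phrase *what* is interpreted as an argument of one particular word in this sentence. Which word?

Before movement: Ingrid may arrange to read what.
'what' functions as the direct object of 'read'. It moves to the left edge, and the trace sits right after 'read':
Tobias could not recall what Ingrid may arrange to read ___.

read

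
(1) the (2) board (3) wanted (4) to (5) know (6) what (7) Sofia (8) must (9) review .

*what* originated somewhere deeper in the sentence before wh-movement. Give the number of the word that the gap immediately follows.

9

Before movement: Sofia must review what.
'what' functions as the direct object of 'review'. Fronting leaves a gap immediately after 'review':
The board wanted to know what Sofia must review ___.
'review' is word 9.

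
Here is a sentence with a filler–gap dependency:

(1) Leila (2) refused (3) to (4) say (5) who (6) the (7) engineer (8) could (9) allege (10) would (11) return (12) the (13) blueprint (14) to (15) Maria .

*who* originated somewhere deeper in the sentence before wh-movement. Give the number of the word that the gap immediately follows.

9

In situ: The engineer could allege who would return the blueprint to Maria.
'who' is the subject of the clause embedded under 'allege'. It moves to the left edge, and the trace sits right after 'allege':
Leila refused to say who the engineer could allege ___ would return the blueprint to Maria.
'allege' is word 9.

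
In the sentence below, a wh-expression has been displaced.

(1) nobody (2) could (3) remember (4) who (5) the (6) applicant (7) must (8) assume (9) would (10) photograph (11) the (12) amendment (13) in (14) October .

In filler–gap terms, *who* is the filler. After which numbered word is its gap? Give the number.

Underlying clause: The applicant must assume who would photograph the amendment in October.
'who' functions as the subject of the clause embedded under 'assume'. Fronting leaves a gap immediately after 'assume':
Nobody could remember who the applicant must assume ___ would photograph the amendment in October.
'assume' is word 8.

8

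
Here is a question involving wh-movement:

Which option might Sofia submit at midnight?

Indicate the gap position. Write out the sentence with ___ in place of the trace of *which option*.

Underlying clause: Sofia might submit which option at midnight.
'which option' functions as the direct object of 'submit'. The gap is right after 'submit'.

Which option might Sofia submit ___ at midnight?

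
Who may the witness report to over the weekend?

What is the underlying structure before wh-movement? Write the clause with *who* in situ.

The witness may report to who over the weekend.

The filler 'who' is interpreted as the object of the preposition 'to'. Fronting leaves a gap immediately after 'to':
Who may the witness report to ___ over the weekend?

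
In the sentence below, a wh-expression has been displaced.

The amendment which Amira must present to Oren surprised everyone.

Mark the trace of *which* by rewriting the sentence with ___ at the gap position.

The filler 'which' is interpreted as the direct object of 'present'. The gap is right after 'present'.

The amendment which Amira must present ___ to Oren surprised everyone.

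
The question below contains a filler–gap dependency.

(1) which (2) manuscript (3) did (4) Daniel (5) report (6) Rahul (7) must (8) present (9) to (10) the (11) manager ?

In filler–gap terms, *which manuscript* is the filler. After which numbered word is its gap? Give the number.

8

Underlying clause: Daniel did report Rahul must present which manuscript to the manager.
'which manuscript' is the direct object of 'present'. It moves to the left edge, and the trace sits right after 'present':
Which manuscript did Daniel report Rahul must present ___ to the manager?
'present' is word 8.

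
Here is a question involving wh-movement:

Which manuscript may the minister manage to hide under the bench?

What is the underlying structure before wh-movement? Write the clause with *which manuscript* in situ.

'which manuscript' functions as the direct object of 'hide'. Fronting leaves a gap immediately after 'hide':
Which manuscript may the minister manage to hide ___ under the bench?

The minister may manage to hide which manuscript under the bench.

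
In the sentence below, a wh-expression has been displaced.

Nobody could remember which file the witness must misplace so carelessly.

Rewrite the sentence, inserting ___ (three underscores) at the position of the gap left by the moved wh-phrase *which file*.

Pre-movement form: The witness must misplace which file so carelessly.
'which file' is the direct object of 'misplace'. The gap is right after 'misplace'.

Nobody could remember which file the witness must misplace ___ so carelessly.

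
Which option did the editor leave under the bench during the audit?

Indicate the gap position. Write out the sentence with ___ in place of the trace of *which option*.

Before movement: The editor did leave which option under the bench during the audit.
The filler 'which option' is interpreted as the direct object of 'leave'. The gap is right after 'leave'.

Which option did the editor leave ___ under the bench during the audit?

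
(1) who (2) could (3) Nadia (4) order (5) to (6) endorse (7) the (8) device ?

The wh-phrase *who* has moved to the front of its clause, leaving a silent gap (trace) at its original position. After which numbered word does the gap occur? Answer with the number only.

4

Pre-movement form: Nadia could order who to endorse the device.
The filler 'who' is interpreted as the direct object of 'order'. It moves to the left edge, and the trace sits right after 'order':
Who could Nadia order ___ to endorse the device?
'order' is word 4.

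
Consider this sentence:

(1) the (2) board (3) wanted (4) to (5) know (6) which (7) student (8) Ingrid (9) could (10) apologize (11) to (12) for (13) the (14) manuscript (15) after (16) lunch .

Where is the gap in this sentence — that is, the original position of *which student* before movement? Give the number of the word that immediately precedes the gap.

Underlying clause: Ingrid could apologize to which student for the manuscript after lunch.
'which student' is the object of the preposition 'to'. It moves to the left edge, and the trace sits right after 'to':
The board wanted to know which student Ingrid could apologize to ___ for the manuscript after lunch.
'to' is word 11.

11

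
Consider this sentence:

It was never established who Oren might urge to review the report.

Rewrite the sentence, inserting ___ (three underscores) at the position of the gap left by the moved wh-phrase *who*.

Pre-movement form: Oren might urge who to review the report.
The filler 'who' is interpreted as the direct object of 'urge'. The gap is right after 'urge'.

It was never established who Oren might urge ___ to review the report.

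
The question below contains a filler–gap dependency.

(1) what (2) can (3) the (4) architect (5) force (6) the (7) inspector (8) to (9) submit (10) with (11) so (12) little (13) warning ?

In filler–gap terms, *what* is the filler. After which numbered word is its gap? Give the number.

Underlying clause: The architect can force the inspector to submit what with so little warning.
'what' functions as the direct object of 'submit'. It moves to the left edge, and the trace sits right after 'submit':
What can the architect force the inspector to submit ___ with so little warning?
'submit' is word 9.

9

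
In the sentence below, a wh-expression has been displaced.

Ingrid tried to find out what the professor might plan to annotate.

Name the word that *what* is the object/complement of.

Underlying clause: The professor might plan to annotate what.
'what' is the direct object of 'annotate'. It moves to the left edge, and the trace sits right after 'annotate':
Ingrid tried to find out what the professor might plan to annotate ___.

annotate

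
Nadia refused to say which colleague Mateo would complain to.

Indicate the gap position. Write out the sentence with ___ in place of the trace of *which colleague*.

Nadia refused to say which colleague Mateo would complain to ___.

Pre-movement form: Mateo would complain to which colleague.
The filler 'which colleague' is interpreted as the object of the preposition 'to'. The gap is right after 'to'.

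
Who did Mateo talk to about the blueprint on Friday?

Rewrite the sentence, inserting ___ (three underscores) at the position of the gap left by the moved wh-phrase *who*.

Before movement: Mateo did talk to who about the blueprint on Friday.
'who' is the object of the preposition 'to'. The gap is right after 'to'.

Who did Mateo talk to ___ about the blueprint on Friday?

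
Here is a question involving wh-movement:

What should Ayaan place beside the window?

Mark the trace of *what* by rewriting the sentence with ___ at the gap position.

What should Ayaan place ___ beside the window?

Underlying clause: Ayaan should place what beside the window.
'what' is the direct object of 'place'. The gap is right after 'place'.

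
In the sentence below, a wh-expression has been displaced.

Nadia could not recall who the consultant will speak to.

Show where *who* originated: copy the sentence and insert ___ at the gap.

Pre-movement form: The consultant will speak to who.
'who' is the object of the preposition 'to'. The gap is right after 'to'.

Nadia could not recall who the consultant will speak to ___.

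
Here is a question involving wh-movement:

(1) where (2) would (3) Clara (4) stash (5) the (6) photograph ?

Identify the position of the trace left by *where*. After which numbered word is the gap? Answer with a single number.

6

Before movement: Clara would stash the photograph where.
'where' is the locative complement of 'stash'. Fronting leaves a gap immediately after 'photograph':
Where would Clara stash the photograph ___?
'photograph' is word 6.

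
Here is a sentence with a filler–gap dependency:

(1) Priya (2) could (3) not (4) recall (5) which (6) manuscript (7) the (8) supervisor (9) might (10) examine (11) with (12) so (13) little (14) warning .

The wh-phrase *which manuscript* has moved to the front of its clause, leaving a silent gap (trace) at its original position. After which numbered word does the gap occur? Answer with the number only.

Pre-movement form: The supervisor might examine which manuscript with so little warning.
'which manuscript' is the direct object of 'examine'. Wh-movement fronts it, leaving a gap right after 'examine':
Priya could not recall which manuscript the supervisor might examine ___ with so little warning.
'examine' is word 10.

10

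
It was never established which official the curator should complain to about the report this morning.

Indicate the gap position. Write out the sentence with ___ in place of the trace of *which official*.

Before movement: The curator should complain to which official about the report this morning.
'which official' functions as the object of the preposition 'to'. The gap is right after 'to'.

It was never established which official the curator should complain to ___ about the report this morning.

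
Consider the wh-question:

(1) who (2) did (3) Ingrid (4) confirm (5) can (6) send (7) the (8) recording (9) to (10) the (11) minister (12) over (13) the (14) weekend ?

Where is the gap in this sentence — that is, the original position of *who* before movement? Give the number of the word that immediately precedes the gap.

Pre-movement form: Ingrid did confirm who can send the recording to the minister over the weekend.
'who' is the subject of the clause embedded under 'confirm'. It moves to the left edge, and the trace sits right after 'confirm':
Who did Ingrid confirm ___ can send the recording to the minister over the weekend?
'confirm' is word 4.

4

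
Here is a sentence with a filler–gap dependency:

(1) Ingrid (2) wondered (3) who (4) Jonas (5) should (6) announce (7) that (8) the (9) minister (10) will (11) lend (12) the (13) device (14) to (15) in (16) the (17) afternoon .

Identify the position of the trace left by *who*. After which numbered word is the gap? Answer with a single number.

14

In situ: Jonas should announce that the minister will lend the device to who in the afternoon.
'who' functions as the object of the preposition 'to' (recipient of 'lend'). Wh-movement fronts it, leaving a gap right after 'to':
Ingrid wondered who Jonas should announce that the minister will lend the device to ___ in the afternoon.
'to' is word 14.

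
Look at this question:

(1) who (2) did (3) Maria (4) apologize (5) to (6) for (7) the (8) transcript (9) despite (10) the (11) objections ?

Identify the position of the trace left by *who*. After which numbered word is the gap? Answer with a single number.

5

In situ: Maria did apologize to who for the transcript despite the objections.
The filler 'who' is interpreted as the object of the preposition 'to'. Wh-movement fronts it, leaving a gap right after 'to':
Who did Maria apologize to ___ for the transcript despite the objections?
'to' is word 5.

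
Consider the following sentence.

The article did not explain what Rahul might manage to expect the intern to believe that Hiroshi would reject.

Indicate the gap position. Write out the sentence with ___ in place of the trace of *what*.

The article did not explain what Rahul might manage to expect the intern to believe that Hiroshi would reject ___.

Before movement: Rahul might manage to expect the intern to believe that Hiroshi would reject what.
'what' is the direct object of 'reject'. The gap is right after 'reject'.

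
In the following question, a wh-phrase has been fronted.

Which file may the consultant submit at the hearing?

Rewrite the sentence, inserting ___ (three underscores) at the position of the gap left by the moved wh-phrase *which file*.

Before movement: The consultant may submit which file at the hearing.
The filler 'which file' is interpreted as the direct object of 'submit'. The gap is right after 'submit'.

Which file may the consultant submit ___ at the hearing?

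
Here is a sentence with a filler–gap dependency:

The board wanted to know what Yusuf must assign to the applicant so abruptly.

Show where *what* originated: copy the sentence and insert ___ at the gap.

In situ: Yusuf must assign what to the applicant so abruptly.
'what' functions as the direct object of 'assign'. The gap is right after 'assign'.

The board wanted to know what Yusuf must assign ___ to the applicant so abruptly.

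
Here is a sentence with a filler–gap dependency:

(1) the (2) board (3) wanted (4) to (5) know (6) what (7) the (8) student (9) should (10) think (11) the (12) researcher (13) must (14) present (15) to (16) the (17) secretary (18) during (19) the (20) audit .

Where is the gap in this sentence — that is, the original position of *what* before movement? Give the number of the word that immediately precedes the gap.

Pre-movement form: The student should think the researcher must present what to the secretary during the audit.
The filler 'what' is interpreted as the direct object of 'present'. It moves to the left edge, and the trace sits right after 'present':
The board wanted to know what the student should think the researcher must present ___ to the secretary during the audit.
'present' is word 14.

14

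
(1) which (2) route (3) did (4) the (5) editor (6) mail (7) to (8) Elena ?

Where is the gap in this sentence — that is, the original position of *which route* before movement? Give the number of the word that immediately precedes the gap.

6

In situ: The editor did mail which route to Elena.
'which route' is the direct object of 'mail'. It moves to the left edge, and the trace sits right after 'mail':
Which route did the editor mail ___ to Elena?
'mail' is word 6.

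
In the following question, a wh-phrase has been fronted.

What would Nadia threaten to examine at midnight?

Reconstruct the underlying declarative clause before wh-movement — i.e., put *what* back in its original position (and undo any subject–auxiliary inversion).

'what' is the direct object of 'examine'. Wh-movement fronts it, leaving a gap right after 'examine':
What would Nadia threaten to examine ___ at midnight?

Nadia would threaten to examine what at midnight.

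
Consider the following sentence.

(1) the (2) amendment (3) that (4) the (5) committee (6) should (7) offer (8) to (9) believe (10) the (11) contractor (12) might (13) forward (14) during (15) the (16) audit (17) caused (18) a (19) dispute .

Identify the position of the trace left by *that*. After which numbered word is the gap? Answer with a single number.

13

The filler 'that' is interpreted as the direct object of 'forward'. It moves to the left edge, and the trace sits right after 'forward':
The amendment that the committee should offer to believe the contractor might forward ___ during the audit caused a dispute.
'forward' is word 13.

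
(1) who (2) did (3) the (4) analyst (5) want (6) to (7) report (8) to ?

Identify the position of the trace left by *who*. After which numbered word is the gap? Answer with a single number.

Pre-movement form: The analyst did want to report to who.
The filler 'who' is interpreted as the object of the preposition 'to'. Wh-movement fronts it, leaving a gap right after 'to':
Who did the analyst want to report to ___?
'to' is word 8.

8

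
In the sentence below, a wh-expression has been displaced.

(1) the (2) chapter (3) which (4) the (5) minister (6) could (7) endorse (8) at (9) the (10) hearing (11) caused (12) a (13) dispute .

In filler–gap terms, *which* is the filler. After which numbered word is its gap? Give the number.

The filler 'which' is interpreted as the direct object of 'endorse'. It moves to the left edge, and the trace sits right after 'endorse':
The chapter which the minister could endorse ___ at the hearing caused a dispute.
'endorse' is word 7.

7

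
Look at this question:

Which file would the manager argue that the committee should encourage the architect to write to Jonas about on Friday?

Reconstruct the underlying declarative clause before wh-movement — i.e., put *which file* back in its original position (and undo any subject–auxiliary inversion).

'which file' functions as the object of the preposition 'about'. Fronting leaves a gap immediately after 'about':
Which file would the manager argue that the committee should encourage the architect to write to Jonas about ___ on Friday?

The manager would argue that the committee should encourage the architect to write to Jonas about which file on Friday.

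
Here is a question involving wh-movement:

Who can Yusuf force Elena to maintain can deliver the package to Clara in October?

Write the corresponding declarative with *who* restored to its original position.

Yusuf can force Elena to maintain who can deliver the package to Clara in October.

'who' functions as the subject of the clause embedded under 'maintain'. Wh-movement fronts it, leaving a gap right after 'maintain':
Who can Yusuf force Elena to maintain ___ can deliver the package to Clara in October?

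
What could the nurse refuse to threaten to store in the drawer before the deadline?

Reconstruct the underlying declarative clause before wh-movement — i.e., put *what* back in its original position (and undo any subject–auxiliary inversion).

The nurse could refuse to threaten to store what in the drawer before the deadline.

The filler 'what' is interpreted as the direct object of 'store'. It moves to the left edge, and the trace sits right after 'store':
What could the nurse refuse to threaten to store ___ in the drawer before the deadline?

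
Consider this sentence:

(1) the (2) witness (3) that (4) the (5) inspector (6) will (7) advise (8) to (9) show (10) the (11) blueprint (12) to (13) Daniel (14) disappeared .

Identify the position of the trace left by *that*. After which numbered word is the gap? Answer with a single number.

7

'that' functions as the direct object of 'advise'. Fronting leaves a gap immediately after 'advise':
The witness that the inspector will advise ___ to show the blueprint to Daniel disappeared.
'advise' is word 7.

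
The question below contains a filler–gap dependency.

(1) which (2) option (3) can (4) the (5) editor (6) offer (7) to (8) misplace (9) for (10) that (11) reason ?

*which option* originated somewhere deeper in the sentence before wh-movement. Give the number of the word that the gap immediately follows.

In situ: The editor can offer to misplace which option for that reason.
'which option' is the direct object of 'misplace'. Fronting leaves a gap immediately after 'misplace':
Which option can the editor offer to misplace ___ for that reason?
'misplace' is word 8.

8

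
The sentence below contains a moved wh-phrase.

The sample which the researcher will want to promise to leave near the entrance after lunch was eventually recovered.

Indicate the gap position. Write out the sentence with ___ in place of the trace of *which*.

'which' is the direct object of 'leave'. The gap is right after 'leave'.

The sample which the researcher will want to promise to leave ___ near the entrance after lunch was eventually recovered.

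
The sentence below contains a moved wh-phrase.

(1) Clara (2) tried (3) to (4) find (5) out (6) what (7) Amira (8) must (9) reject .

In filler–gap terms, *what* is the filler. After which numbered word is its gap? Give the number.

Underlying clause: Amira must reject what.
'what' is the direct object of 'reject'. It moves to the left edge, and the trace sits right after 'reject':
Clara tried to find out what Amira must reject ___.
'reject' is word 9.

9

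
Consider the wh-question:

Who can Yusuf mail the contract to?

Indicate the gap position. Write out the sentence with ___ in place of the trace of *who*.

Who can Yusuf mail the contract to ___?

Before movement: Yusuf can mail the contract to who.
'who' functions as the object of the preposition 'to' (recipient of 'mail'). The gap is right after 'to'.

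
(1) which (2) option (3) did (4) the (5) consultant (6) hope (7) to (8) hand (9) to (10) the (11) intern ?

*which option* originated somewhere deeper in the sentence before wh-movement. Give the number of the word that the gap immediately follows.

8

In situ: The consultant did hope to hand which option to the intern.
The filler 'which option' is interpreted as the direct object of 'hand'. Wh-movement fronts it, leaving a gap right after 'hand':
Which option did the consultant hope to hand ___ to the intern?
'hand' is word 8.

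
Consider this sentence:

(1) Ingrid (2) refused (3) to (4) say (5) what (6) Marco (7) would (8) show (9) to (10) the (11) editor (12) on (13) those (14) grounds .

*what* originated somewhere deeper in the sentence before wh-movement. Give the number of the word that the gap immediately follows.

8

Pre-movement form: Marco would show what to the editor on those grounds.
'what' is the direct object of 'show'. Fronting leaves a gap immediately after 'show':
Ingrid refused to say what Marco would show ___ to the editor on those grounds.
'show' is word 8.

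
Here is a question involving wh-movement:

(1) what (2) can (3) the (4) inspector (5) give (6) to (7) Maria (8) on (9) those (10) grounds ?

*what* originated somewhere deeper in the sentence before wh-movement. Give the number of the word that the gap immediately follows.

5

Pre-movement form: The inspector can give what to Maria on those grounds.
'what' functions as the direct object of 'give'. Fronting leaves a gap immediately after 'give':
What can the inspector give ___ to Maria on those grounds?
'give' is word 5.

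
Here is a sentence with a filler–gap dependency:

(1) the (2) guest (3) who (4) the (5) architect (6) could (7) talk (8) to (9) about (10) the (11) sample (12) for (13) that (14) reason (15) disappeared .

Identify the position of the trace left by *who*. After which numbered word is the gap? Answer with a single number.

'who' functions as the object of the preposition 'to'. Fronting leaves a gap immediately after 'to':
The guest who the architect could talk to ___ about the sample for that reason disappeared.
'to' is word 8.

8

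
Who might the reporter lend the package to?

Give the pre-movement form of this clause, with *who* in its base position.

The reporter might lend the package to who.

'who' is the object of the preposition 'to' (recipient of 'lend'). Fronting leaves a gap immediately after 'to':
Who might the reporter lend the package to ___?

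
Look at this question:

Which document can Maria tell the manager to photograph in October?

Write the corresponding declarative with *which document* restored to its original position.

The filler 'which document' is interpreted as the direct object of 'photograph'. It moves to the left edge, and the trace sits right after 'photograph':
Which document can Maria tell the manager to photograph ___ in October?

Maria can tell the manager to photograph which document in October.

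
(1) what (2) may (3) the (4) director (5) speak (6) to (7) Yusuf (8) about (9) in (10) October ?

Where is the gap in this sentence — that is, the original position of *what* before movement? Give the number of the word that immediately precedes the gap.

8

Pre-movement form: The director may speak to Yusuf about what in October.
'what' functions as the object of the preposition 'about'. Fronting leaves a gap immediately after 'about':
What may the director speak to Yusuf about ___ in October?
'about' is word 8.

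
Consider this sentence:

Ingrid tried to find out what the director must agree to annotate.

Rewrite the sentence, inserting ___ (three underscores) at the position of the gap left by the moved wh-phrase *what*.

Ingrid tried to find out what the director must agree to annotate ___.

Pre-movement form: The director must agree to annotate what.
'what' is the direct object of 'annotate'. The gap is right after 'annotate'.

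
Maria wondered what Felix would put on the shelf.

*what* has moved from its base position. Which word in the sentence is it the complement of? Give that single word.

put

In situ: Felix would put what on the shelf.
'what' is the direct object of 'put'. Wh-movement fronts it, leaving a gap right after 'put':
Maria wondered what Felix would put ___ on the shelf.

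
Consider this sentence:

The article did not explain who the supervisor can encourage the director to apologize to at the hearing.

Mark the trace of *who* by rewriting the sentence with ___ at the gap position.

Underlying clause: The supervisor can encourage the director to apologize to who at the hearing.
'who' is the object of the preposition 'to'. The gap is right after 'to'.

The article did not explain who the supervisor can encourage the director to apologize to ___ at the hearing.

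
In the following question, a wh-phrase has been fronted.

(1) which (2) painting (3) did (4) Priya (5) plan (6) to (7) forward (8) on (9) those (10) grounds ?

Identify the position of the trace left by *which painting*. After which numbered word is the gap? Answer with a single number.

7

Pre-movement form: Priya did plan to forward which painting on those grounds.
The filler 'which painting' is interpreted as the direct object of 'forward'. It moves to the left edge, and the trace sits right after 'forward':
Which painting did Priya plan to forward ___ on those grounds?
'forward' is word 7.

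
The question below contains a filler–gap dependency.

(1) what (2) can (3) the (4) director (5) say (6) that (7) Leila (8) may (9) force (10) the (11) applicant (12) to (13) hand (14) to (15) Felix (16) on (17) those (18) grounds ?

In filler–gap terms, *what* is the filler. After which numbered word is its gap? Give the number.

Underlying clause: The director can say that Leila may force the applicant to hand what to Felix on those grounds.
'what' functions as the direct object of 'hand'. It moves to the left edge, and the trace sits right after 'hand':
What can the director say that Leila may force the applicant to hand ___ to Felix on those grounds?
'hand' is word 13.

13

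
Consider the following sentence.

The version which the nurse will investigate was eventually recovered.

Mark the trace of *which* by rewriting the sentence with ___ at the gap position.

'which' functions as the direct object of 'investigate'. The gap is right after 'investigate'.

The version which the nurse will investigate ___ was eventually recovered.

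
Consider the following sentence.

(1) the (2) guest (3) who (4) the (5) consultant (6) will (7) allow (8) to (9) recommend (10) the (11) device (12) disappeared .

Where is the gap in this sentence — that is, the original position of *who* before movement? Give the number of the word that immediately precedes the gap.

'who' functions as the direct object of 'allow'. Fronting leaves a gap immediately after 'allow':
The guest who the consultant will allow ___ to recommend the device disappeared.
'allow' is word 7.

7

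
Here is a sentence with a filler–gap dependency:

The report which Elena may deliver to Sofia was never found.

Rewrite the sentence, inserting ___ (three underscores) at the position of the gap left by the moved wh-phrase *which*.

The filler 'which' is interpreted as the direct object of 'deliver'. The gap is right after 'deliver'.

The report which Elena may deliver ___ to Sofia was never found.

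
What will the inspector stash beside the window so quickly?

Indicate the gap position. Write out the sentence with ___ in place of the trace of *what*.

What will the inspector stash ___ beside the window so quickly?

Before movement: The inspector will stash what beside the window so quickly.
'what' functions as the direct object of 'stash'. The gap is right after 'stash'.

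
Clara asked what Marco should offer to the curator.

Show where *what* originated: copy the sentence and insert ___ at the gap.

Pre-movement form: Marco should offer what to the curator.
'what' is the direct object of 'offer'. The gap is right after 'offer'.

Clara asked what Marco should offer ___ to the curator.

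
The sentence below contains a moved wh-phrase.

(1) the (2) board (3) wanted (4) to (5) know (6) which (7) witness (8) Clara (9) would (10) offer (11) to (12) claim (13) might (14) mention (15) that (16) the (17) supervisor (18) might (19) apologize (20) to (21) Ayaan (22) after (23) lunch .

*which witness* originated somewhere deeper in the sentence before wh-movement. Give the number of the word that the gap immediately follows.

12

In situ: Clara would offer to claim which witness might mention that the supervisor might apologize to Ayaan after lunch.
'which witness' is the subject of the clause embedded under 'claim'. Wh-movement fronts it, leaving a gap right after 'claim':
The board wanted to know which witness Clara would offer to claim ___ might mention that the supervisor might apologize to Ayaan after lunch.
'claim' is word 12.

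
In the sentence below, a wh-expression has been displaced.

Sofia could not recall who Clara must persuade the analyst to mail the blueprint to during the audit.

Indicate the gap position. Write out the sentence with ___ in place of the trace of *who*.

Sofia could not recall who Clara must persuade the analyst to mail the blueprint to ___ during the audit.

Underlying clause: Clara must persuade the analyst to mail the blueprint to who during the audit.
'who' functions as the object of the preposition 'to' (recipient of 'mail'). The gap is right after 'to'.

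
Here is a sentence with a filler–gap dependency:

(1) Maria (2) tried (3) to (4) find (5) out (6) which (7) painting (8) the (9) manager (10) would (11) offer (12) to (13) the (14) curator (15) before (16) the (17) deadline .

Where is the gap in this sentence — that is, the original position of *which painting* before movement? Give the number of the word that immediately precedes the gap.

11

Underlying clause: The manager would offer which painting to the curator before the deadline.
'which painting' is the direct object of 'offer'. Fronting leaves a gap immediately after 'offer':
Maria tried to find out which painting the manager would offer ___ to the curator before the deadline.
'offer' is word 11.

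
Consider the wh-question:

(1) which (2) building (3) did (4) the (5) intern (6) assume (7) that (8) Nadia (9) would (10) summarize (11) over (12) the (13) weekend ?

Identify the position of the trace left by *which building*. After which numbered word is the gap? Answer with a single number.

10

Before movement: The intern did assume that Nadia would summarize which building over the weekend.
The filler 'which building' is interpreted as the direct object of 'summarize'. It moves to the left edge, and the trace sits right after 'summarize':
Which building did the intern assume that Nadia would summarize ___ over the weekend?
'summarize' is word 10.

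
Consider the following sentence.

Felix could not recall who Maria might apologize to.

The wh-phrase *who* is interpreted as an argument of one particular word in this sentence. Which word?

to

Before movement: Maria might apologize to who.
'who' functions as the object of the preposition 'to'. Wh-movement fronts it, leaving a gap right after 'to':
Felix could not recall who Maria might apologize to ___.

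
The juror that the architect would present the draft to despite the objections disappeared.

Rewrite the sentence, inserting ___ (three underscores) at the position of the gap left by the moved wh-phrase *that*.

The juror that the architect would present the draft to ___ despite the objections disappeared.

'that' is the object of the preposition 'to' (recipient of 'present'). The gap is right after 'to'.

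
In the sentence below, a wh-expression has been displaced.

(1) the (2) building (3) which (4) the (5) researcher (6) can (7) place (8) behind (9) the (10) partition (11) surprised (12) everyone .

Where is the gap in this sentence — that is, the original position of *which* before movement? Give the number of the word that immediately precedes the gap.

The filler 'which' is interpreted as the direct object of 'place'. Wh-movement fronts it, leaving a gap right after 'place':
The building which the researcher can place ___ behind the partition surprised everyone.
'place' is word 7.

7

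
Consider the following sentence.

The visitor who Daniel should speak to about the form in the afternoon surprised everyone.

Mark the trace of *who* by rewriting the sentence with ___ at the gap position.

The visitor who Daniel should speak to ___ about the form in the afternoon surprised everyone.

'who' functions as the object of the preposition 'to'. The gap is right after 'to'.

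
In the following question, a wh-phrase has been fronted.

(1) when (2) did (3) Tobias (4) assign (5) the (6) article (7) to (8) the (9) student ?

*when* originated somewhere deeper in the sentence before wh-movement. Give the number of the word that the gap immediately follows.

Pre-movement form: Tobias did assign the article to the student when.
'when' functions as the temporal adjunct. Wh-movement fronts it, leaving a gap right after 'student':
When did Tobias assign the article to the student ___?
'student' is word 9.

9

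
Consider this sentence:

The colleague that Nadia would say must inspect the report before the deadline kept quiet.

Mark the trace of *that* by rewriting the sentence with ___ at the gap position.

The filler 'that' is interpreted as the subject of the clause embedded under 'say'. The gap is right after 'say'.

The colleague that Nadia would say ___ must inspect the report before the deadline kept quiet.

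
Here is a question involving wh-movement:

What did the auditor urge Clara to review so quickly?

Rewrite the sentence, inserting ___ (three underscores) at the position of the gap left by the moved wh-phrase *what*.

What did the auditor urge Clara to review ___ so quickly?

Pre-movement form: The auditor did urge Clara to review what so quickly.
The filler 'what' is interpreted as the direct object of 'review'. The gap is right after 'review'.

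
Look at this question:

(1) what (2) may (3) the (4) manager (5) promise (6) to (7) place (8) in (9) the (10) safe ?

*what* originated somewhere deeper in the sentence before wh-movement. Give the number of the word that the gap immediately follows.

Pre-movement form: The manager may promise to place what in the safe.
The filler 'what' is interpreted as the direct object of 'place'. Wh-movement fronts it, leaving a gap right after 'place':
What may the manager promise to place ___ in the safe?
'place' is word 7.

7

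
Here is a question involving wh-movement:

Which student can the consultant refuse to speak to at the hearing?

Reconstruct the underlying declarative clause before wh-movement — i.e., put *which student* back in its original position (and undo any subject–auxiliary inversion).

The consultant can refuse to speak to which student at the hearing.

The filler 'which student' is interpreted as the object of the preposition 'to'. Fronting leaves a gap immediately after 'to':
Which student can the consultant refuse to speak to ___ at the hearing?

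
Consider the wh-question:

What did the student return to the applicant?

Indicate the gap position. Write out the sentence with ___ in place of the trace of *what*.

What did the student return ___ to the applicant?

Before movement: The student did return what to the applicant.
'what' is the direct object of 'return'. The gap is right after 'return'.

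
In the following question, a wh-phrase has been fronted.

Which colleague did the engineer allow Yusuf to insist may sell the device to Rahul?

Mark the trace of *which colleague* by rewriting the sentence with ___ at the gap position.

Which colleague did the engineer allow Yusuf to insist ___ may sell the device to Rahul?

In situ: The engineer did allow Yusuf to insist which colleague may sell the device to Rahul.
The filler 'which colleague' is interpreted as the subject of the clause embedded under 'insist'. The gap is right after 'insist'.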